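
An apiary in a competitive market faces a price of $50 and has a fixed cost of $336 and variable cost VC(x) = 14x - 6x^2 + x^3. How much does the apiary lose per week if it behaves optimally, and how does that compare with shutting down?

Profit = -$120 at x = 6

AVC = 14 - 6x + x^2; min AVC = $5 at x = 3. Since P = $50 ≥ min AVC, the firm produces.
With MC = 14 - 12x + 3x^2, P = MC on the upward-sloping part at x* = 6.
TR = 50·6 = 300. TC = 336 + 84 = 420. Profit = 300 − 420 = -$120.
That loss of $120 beats the $336 the firm would lose by shutting down; producing recovers $216 of fixed cost.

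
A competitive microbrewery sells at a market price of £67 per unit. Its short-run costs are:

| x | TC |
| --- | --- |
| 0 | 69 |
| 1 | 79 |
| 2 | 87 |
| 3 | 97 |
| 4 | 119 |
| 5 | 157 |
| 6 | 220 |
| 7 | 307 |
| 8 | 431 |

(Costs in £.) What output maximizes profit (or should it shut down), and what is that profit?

x = 6; profit = £182

Tabulate TR − TC: x=0: -69; x=1: -12; x=2: 47; x=3: 104; x=4: 149; x=5: 178; x=6: 182; x=7: 162; x=8: 105.
Profit is maximized at x = 6. AVC there is 151/6 = £25.17 ≤ P, so producing beats shutting down (which would give -£69).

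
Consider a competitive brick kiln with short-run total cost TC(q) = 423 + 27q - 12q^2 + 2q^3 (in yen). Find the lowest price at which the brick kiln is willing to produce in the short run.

¥9 per unit

The firm shuts down when price falls below the minimum of average variable cost. AVC = VC/q = 27 - 12q + 2q^2.
At the minimum of AVC, MC = AVC. MC = 27 - 24q + 6q^2; setting MC = AVC gives 4q^2 - 12q = 0, so q = 3. min AVC = 9.
The firm shuts down for any P below ¥9.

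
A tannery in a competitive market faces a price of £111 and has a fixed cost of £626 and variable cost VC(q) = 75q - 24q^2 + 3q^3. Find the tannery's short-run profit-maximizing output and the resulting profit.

Profit = -£194 at q = 6

AVC = 75 - 24q + 3q^2; min AVC = £27 at q = 4. Since P = £111 ≥ min AVC, the firm produces.
MC = 75 - 48q + 9q^2. Setting P = MC and taking the root on the rising branch gives q* = 6.
TR = 111·6 = 666. TC = 626 + 234 = 860. Profit = 666 − 860 = -£194.
By producing, the firm covers all variable cost plus £432 of fixed cost; shutting down would lose the full £626.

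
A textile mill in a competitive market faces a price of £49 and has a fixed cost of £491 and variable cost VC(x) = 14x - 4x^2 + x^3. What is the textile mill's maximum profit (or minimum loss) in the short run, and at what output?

Profit = -£341 at x = 5

AVC = 14 - 4x + x^2; min AVC = £10 at x = 2. Since P = £49 ≥ min AVC, the firm produces.
MC = 14 - 8x + 3x^2. Setting P = MC and taking the root on the rising branch gives x* = 5.
TR = 49·5 = 245. TC = 491 + 95 = 586. Profit = 245 − 586 = -£341.
Shutting down would mean losing the fixed cost of £491, so operating at a loss of £341 is better by £150.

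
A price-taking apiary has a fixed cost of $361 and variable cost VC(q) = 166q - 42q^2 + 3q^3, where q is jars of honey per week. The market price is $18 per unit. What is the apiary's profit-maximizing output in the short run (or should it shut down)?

Variable cost is VC = 166q - 42q^2 + 3q^3, so AVC = VC/q = 166 - 42q + 3q^2 and MC = dTC/dq = 166 - 84q + 9q^2.
The AVC parabola has its vertex at q = 42/6 = 7, where AVC = 166 - 42·7 + 3·7^2 = $19.
Since P = $18 < min AVC = $19, price fails to cover variable cost at any output.
Best response: produce nothing and absorb the $361 fixed cost.

Shut down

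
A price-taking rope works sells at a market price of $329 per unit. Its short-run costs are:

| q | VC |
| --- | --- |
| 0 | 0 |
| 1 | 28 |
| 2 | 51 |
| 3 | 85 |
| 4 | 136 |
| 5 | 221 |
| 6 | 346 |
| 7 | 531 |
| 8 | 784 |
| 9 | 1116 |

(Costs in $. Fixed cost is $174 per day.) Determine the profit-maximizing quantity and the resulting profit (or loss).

Tabulate TR − TC: q=0: -174; q=1: 127; q=2: 433; q=3: 728; q=4: 1006; q=5: 1250; q=6: 1454; q=7: 1598; q=8: 1674; q=9: 1671.
Profit is maximized at q = 8. AVC there is 784/8 = $98 ≤ P, so producing beats shutting down (which would give -$174).

q = 8; profit = $1674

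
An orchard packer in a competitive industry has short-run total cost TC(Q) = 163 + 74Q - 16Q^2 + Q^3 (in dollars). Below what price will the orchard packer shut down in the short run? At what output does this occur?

Short-run supply begins at min AVC. From VC = 74Q - 16Q^2 + Q^3, AVC = 74 - 16Q + Q^2.
At the minimum of AVC, MC = AVC. MC = 74 - 32Q + 3Q^2; setting MC = AVC gives 2Q^2 - 16Q = 0, so Q = 8. min AVC = 10.
The firm shuts down for any P below $10.

$10 per unit, at Q = 8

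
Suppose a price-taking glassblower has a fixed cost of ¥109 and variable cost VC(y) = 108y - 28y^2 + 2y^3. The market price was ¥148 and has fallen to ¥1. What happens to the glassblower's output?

MC = 108 - 56y + 6y^2; the shutdown threshold is min AVC = ¥10 (at y = 7).
With P = ¥148 above the shutdown price, P = MC gives y = 10.
At P = ¥1 < min AVC = ¥10, price no longer covers variable cost at any output, so the firm shuts down: y = 0.

Output falls from 10 to 0 (the firm shuts down)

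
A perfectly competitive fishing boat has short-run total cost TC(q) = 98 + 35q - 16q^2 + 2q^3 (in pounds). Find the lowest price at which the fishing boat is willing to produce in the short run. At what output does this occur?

£3 per unit, at q = 4

The firm shuts down when price falls below the minimum of average variable cost. AVC = VC/q = 35 - 16q + 2q^2.
At the minimum of AVC, MC = AVC. MC = 35 - 32q + 6q^2; setting MC = AVC gives 4q^2 - 16q = 0, so q = 4. min AVC = 3.
The firm shuts down for any P below £3.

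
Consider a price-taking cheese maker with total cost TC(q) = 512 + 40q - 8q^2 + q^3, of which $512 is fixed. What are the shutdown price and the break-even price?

Shutdown price = min AVC. AVC = 40 - 8q + q^2, with vertex at q = 4 and minimum $24.
ATC = 512/q + 40 - 8q + q^2. Setting dATC/dq = −512/q^2 − 8 + 2q = 0 gives q = 8 (since 2·8^3 − 8·8^2 = 512).
min ATC = 512/8 + 40 − 8·8 + 8^2 = $104. That is the break-even price.
Between these two prices the firm operates at a loss; above $104 it earns a profit.

Shutdown price = $24; break-even price = $104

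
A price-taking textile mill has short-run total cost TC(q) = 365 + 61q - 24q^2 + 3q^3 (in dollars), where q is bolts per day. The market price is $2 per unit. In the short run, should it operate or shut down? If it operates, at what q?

Shut down

Variable cost is VC = 61q - 24q^2 + 3q^3, so AVC = VC/q = 61 - 24q + 3q^2 and MC = dTC/dq = 61 - 48q + 9q^2.
AVC is minimized where dAVC/dq = -24 + 6q = 0, at q = 4; min AVC = 61 - 24·4 + 3·4^2 = $13.
Since P = $2 < min AVC = $13, price fails to cover variable cost at any output.
Best response: produce nothing and absorb the $365 fixed cost.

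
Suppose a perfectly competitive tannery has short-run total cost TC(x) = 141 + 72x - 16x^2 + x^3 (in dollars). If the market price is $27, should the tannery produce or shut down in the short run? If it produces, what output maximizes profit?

Variable cost is VC = 72x - 16x^2 + x^3, so AVC = VC/x = 72 - 16x + x^2 and MC = dTC/dx = 72 - 32x + 3x^2.
AVC is minimized where dAVC/dx = -16 + 2x = 0, at x = 8; min AVC = 72 - 16·8 + 8^2 = $8.
Because $27 ≥ $8, revenue can cover variable cost; the firm operates.
P = MC gives 45 - 32x + 3x^2 = 0, with roots 5/3 and 9. Take the larger (rising MC): x* = 9.
Check: AVC at x = 9 is $9 ≤ P, so revenue covers variable cost.
Profit = P·x − TC = 27·9 − 222 = $21.

Produce at x = 9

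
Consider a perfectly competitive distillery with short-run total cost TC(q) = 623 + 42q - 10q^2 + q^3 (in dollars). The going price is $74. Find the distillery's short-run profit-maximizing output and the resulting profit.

AVC = 42 - 10q + q^2 has its minimum $17 at q = 5; price $74 clears that bar, so the firm operates.
With MC = 42 - 20q + 3q^2, P = MC on the upward-sloping part at q* = 8.
TR = 74·8 = 592. TC = 623 + 208 = 831. Profit = 592 − 831 = -$239.
By producing, the firm covers all variable cost plus $384 of fixed cost; shutting down would lose the full $623.

Profit = -$239 at q = 8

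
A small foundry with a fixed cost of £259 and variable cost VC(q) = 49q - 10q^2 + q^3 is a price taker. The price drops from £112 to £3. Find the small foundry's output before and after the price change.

AVC = 49 - 10q + q^2, minimized at q = 5 where min AVC = £24. MC = 49 - 20q + 3q^2.
With P = £112 above the shutdown price, P = MC gives q = 9.
At P = £3 < min AVC = £24, price no longer covers variable cost at any output, so the firm shuts down: q = 0.

Output falls from 9 to 0 (the firm shuts down)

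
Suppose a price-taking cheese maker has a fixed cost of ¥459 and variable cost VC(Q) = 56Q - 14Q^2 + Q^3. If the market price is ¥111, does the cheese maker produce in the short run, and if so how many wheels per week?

Produce at Q = 11

Variable cost is VC = 56Q - 14Q^2 + Q^3, so AVC = VC/Q = 56 - 14Q + Q^2 and MC = dTC/dQ = 56 - 28Q + 3Q^2.
The AVC parabola has its vertex at Q = 14/2 = 7, where AVC = 56 - 14·7 + 7^2 = ¥7.
P = ¥111 exceeds min AVC = ¥7, so the firm stays open.
P = MC gives -55 - 28Q + 3Q^2 = 0, with roots -5/3 and 11. Take the larger (rising MC): Q* = 11.
Check: AVC at Q = 11 is ¥23 ≤ P, so revenue covers variable cost.
Profit = P·Q − TC = 111·11 − 712 = ¥509.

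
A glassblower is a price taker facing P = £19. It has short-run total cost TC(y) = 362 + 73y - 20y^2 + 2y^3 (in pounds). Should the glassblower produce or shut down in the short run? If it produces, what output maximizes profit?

Shut down

Strip out fixed cost: VC = 73y - 20y^2 + 2y^3. Then AVC = 73 - 20y + 2y^2 and MC = 73 - 40y + 6y^2.
AVC is minimized where dAVC/dy = -20 + 4y = 0, at y = 5; min AVC = 73 - 20·5 + 2·5^2 = £23.
Since P = £19 < min AVC = £23, price fails to cover variable cost at any output.
Best response: produce nothing and absorb the £362 fixed cost.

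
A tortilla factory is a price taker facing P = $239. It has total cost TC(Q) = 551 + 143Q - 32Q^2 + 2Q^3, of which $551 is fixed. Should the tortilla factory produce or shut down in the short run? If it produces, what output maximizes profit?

Produce at Q = 12

Variable cost is VC = 143Q - 32Q^2 + 2Q^3, so AVC = VC/Q = 143 - 32Q + 2Q^2 and MC = dTC/dQ = 143 - 64Q + 6Q^2.
AVC hits its minimum where MC = AVC, at Q = 8, giving min AVC = 143 - 32·8 + 2·8^2 = $15.
P = $239 exceeds min AVC = $15, so the firm stays open.
Solving P = MC: -96 - 64Q + 6Q^2 = 0 ⇒ Q = -4/3 or 12. On the upward-sloping branch, Q* = 12.
Check: AVC at Q = 12 is $47 ≤ P, so revenue covers variable cost.
Profit = P·Q − TC = 239·12 − 1115 = $1753.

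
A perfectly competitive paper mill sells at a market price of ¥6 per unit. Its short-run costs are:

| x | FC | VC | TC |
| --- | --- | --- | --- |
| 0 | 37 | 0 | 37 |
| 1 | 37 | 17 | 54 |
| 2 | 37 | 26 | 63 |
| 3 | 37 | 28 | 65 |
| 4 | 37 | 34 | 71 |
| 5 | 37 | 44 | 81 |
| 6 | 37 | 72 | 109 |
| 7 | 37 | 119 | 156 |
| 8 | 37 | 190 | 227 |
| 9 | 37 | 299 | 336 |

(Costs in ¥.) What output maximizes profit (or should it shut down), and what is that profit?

x = 0 (shut down); profit = -¥37

Compute π = P·x − TC at each output: x=0: -37; x=1: -48; x=2: -51; x=3: -47; x=4: -47; x=5: -51; x=6: -73; x=7: -114; x=8: -179; x=9: -282.
Profit is highest at x = 0. Equivalently, the lowest AVC in the table is 34/4 ≈ ¥8.50 at x = 4, and P = ¥6 falls below it — price never covers variable cost, so the firm shuts down and loses only its fixed cost.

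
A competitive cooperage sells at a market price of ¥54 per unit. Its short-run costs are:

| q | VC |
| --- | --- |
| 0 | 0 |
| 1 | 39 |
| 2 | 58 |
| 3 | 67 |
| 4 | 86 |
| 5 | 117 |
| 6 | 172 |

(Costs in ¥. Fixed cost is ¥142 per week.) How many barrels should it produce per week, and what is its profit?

q = 5; profit = ¥11

Tabulate TR − TC: q=0: -142; q=1: -127; q=2: -92; q=3: -47; q=4: -12; q=5: 11; q=6: 10.
Profit is maximized at q = 5. AVC there is 117/5 = ¥23.40 ≤ P, so producing beats shutting down (which would give -¥142).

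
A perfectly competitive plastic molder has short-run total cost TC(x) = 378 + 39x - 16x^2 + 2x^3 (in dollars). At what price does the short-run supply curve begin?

The firm shuts down when price falls below the minimum of average variable cost. AVC = VC/x = 39 - 16x + 2x^2.
dAVC/dx = -16 + 4x = 0 gives x = 4. min AVC = 39 - 16·4 + 2·4^2 = 7.
The firm shuts down for any P below $7.

$7 per unit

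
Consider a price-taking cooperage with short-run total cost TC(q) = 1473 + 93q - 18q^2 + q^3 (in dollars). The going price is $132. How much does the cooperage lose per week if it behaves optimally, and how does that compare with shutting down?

Profit = -$121 at q = 13

AVC = 93 - 18q + q^2 has its minimum $12 at q = 9; price $132 clears that bar, so the firm operates.
MC = 93 - 36q + 3q^2. Setting P = MC and taking the root on the rising branch gives q* = 13.
TR = 132·13 = 1716. TC = 1473 + 364 = 1837. Profit = 1716 − 1837 = -$121.
By producing, the firm covers all variable cost plus $1352 of fixed cost; shutting down would lose the full $1473.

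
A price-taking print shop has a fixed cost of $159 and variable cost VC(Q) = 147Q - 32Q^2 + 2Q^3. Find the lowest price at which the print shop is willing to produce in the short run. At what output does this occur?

Short-run supply begins at min AVC. From VC = 147Q - 32Q^2 + 2Q^3, AVC = 147 - 32Q + 2Q^2.
dAVC/dQ = -32 + 4Q = 0 gives Q = 8. min AVC = 147 - 32·8 + 2·8^2 = 19.
The firm shuts down for any P below $19.

$19 per unit, at Q = 8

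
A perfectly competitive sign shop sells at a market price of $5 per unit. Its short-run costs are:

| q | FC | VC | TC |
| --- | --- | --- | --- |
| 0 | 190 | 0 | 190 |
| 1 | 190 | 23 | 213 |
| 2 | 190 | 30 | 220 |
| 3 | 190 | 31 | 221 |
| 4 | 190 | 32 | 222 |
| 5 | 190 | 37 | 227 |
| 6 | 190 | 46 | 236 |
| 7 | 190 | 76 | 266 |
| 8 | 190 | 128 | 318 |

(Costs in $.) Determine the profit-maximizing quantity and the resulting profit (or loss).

q = 0 (shut down); profit = -$190

Compute π = P·q − TC at each output: q=0: -190; q=1: -208; q=2: -210; q=3: -206; q=4: -202; q=5: -202; q=6: -206; q=7: -231; q=8: -278.
Profit is highest at q = 0. Equivalently, the lowest AVC in the table is 37/5 ≈ $7.40 at q = 5, and P = $5 falls below it — price never covers variable cost, so the firm shuts down and loses only its fixed cost.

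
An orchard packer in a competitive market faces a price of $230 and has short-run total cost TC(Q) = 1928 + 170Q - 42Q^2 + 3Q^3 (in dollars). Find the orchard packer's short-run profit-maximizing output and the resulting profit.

AVC = 170 - 42Q + 3Q^2; min AVC = $23 at Q = 7. Since P = $230 ≥ min AVC, the firm produces.
With MC = 170 - 84Q + 9Q^2, P = MC on the upward-sloping part at Q* = 10.
TR = 230·10 = 2300. TC = 1928 + 500 = 2428. Profit = 2300 − 2428 = -$128.
That loss of $128 beats the $1928 the firm would lose by shutting down; producing recovers $1800 of fixed cost.

Profit = -$128 at Q = 10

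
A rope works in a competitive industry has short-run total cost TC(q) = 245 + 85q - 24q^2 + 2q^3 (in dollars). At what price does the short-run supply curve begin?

$13 per unit

Short-run supply begins at min AVC. From VC = 85q - 24q^2 + 2q^3, AVC = 85 - 24q + 2q^2.
dAVC/dq = -24 + 4q = 0 gives q = 6. min AVC = 85 - 24·6 + 2·6^2 = 13.
So the shutdown price is $13.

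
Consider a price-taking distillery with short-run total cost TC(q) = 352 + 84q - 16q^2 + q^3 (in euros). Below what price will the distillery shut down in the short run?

€20 per unit

The shutdown price is the minimum of AVC. VC = 84q - 16q^2 + q^3, so AVC = 84 - 16q + q^2.
dAVC/dq = -16 + 2q = 0 gives q = 8. min AVC = 84 - 16·8 + 8^2 = 20.
So the shutdown price is €20.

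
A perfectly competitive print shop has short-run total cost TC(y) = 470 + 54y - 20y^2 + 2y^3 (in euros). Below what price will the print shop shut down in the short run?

€4 per unit

The shutdown price is the minimum of AVC. VC = 54y - 20y^2 + 2y^3, so AVC = 54 - 20y + 2y^2.
At the minimum of AVC, MC = AVC. MC = 54 - 40y + 6y^2; setting MC = AVC gives 4y^2 - 20y = 0, so y = 5. min AVC = 4.
So the shutdown price is €4.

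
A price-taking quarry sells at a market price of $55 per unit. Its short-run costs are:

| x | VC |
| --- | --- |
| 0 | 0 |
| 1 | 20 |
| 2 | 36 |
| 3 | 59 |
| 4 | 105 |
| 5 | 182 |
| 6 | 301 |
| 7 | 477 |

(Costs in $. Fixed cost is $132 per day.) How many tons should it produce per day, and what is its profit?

Compute π = P·x − TC at each output: x=0: -132; x=1: -97; x=2: -58; x=3: -26; x=4: -17; x=5: -39; x=6: -103; x=7: -224.
Profit is maximized at x = 4. AVC there is 105/4 = $26.25 ≤ P, so producing beats shutting down (which would give -$132).

x = 4; profit = -$17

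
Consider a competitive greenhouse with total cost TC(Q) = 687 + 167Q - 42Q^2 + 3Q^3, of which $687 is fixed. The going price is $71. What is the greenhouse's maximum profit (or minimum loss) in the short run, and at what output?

Profit = -$303 at Q = 8

AVC = 167 - 42Q + 3Q^2; min AVC = $20 at Q = 7. Since P = $71 ≥ min AVC, the firm produces.
With MC = 167 - 84Q + 9Q^2, P = MC on the upward-sloping part at Q* = 8.
TR = 71·8 = 568. TC = 687 + 184 = 871. Profit = 568 − 871 = -$303.
By producing, the firm covers all variable cost plus $384 of fixed cost; shutting down would lose the full $687.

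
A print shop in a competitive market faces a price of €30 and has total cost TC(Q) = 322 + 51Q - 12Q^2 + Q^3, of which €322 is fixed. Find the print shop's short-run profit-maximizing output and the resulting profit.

AVC = 51 - 12Q + Q^2 has its minimum €15 at Q = 6; price €30 clears that bar, so the firm operates.
MC = 51 - 24Q + 3Q^2. Setting P = MC and taking the root on the rising branch gives Q* = 7.
TR = 30·7 = 210. TC = 322 + 112 = 434. Profit = 210 − 434 = -€224.
That loss of €224 beats the €322 the firm would lose by shutting down; producing recovers €98 of fixed cost.

Profit = -€224 at Q = 7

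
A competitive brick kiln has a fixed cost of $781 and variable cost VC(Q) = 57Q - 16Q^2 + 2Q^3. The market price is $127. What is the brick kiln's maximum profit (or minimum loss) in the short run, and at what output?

AVC = 57 - 16Q + 2Q^2 has its minimum $25 at Q = 4; price $127 clears that bar, so the firm operates.
MC = 57 - 32Q + 6Q^2. Setting P = MC and taking the root on the rising branch gives Q* = 7.
TR = 127·7 = 889. TC = 781 + 301 = 1082. Profit = 889 − 1082 = -$193.
Shutting down would mean losing the fixed cost of $781, so operating at a loss of $193 is better by $588.

Profit = -$193 at Q = 7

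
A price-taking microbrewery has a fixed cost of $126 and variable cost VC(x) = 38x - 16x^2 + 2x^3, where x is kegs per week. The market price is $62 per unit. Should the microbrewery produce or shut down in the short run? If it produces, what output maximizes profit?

Produce at x = 6

From TC, MC = TC'(x) = 38 - 32x + 6x^2 and AVC = VC/x = 38 - 16x + 2x^2.
AVC is minimized where dAVC/dx = -16 + 4x = 0, at x = 4; min AVC = 38 - 16·4 + 2·4^2 = $6.
Because $62 ≥ $6, revenue can cover variable cost; the firm operates.
P = MC gives -24 - 32x + 6x^2 = 0, with roots -2/3 and 6. Take the larger (rising MC): x* = 6.
Check: AVC at x = 6 is $14 ≤ P, so revenue covers variable cost.
Profit = P·x − TC = 62·6 − 210 = $162.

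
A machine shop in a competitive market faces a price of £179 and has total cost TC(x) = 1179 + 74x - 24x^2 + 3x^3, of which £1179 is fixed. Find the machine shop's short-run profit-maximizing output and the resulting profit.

Profit = -£297 at x = 7

AVC = 74 - 24x + 3x^2 has its minimum £26 at x = 4; price £179 clears that bar, so the firm operates.
With MC = 74 - 48x + 9x^2, P = MC on the upward-sloping part at x* = 7.
TR = 179·7 = 1253. TC = 1179 + 371 = 1550. Profit = 1253 − 1550 = -£297.
That loss of £297 beats the £1179 the firm would lose by shutting down; producing recovers £882 of fixed cost.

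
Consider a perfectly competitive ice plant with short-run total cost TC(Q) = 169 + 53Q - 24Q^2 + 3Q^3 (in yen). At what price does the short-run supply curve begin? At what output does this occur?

Short-run supply begins at min AVC. From VC = 53Q - 24Q^2 + 3Q^3, AVC = 53 - 24Q + 3Q^2.
dAVC/dQ = -24 + 6Q = 0 gives Q = 4. min AVC = 53 - 24·4 + 3·4^2 = 5.
The firm shuts down for any P below ¥5.

¥5 per unit, at Q = 4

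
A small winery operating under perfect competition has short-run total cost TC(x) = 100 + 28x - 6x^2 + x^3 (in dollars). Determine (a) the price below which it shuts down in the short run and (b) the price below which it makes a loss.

Shutdown price = $19; break-even price = $43

Shutdown price = min AVC. AVC = 28 - 6x + x^2, with vertex at x = 3 and minimum $19.
ATC = 100/x + 28 - 6x + x^2. Setting dATC/dx = −100/x^2 − 6 + 2x = 0 gives x = 5 (since 2·5^3 − 6·5^2 = 100).
min ATC = 100/5 + 28 − 6·5 + 5^2 = $43. That is the break-even price.
Between these two prices the firm operates at a loss; above $43 it earns a profit.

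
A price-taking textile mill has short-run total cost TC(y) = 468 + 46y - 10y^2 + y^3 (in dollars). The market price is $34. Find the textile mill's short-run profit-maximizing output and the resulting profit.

AVC = 46 - 10y + y^2; min AVC = $21 at y = 5. Since P = $34 ≥ min AVC, the firm produces.
MC = 46 - 20y + 3y^2. Setting P = MC and taking the root on the rising branch gives y* = 6.
TR = 34·6 = 204. TC = 468 + 132 = 600. Profit = 204 − 600 = -$396.
That loss of $396 beats the $468 the firm would lose by shutting down; producing recovers $72 of fixed cost.

Profit = -$396 at y = 6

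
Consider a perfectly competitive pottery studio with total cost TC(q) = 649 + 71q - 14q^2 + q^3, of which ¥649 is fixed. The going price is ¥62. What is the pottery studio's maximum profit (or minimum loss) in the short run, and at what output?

Profit = -¥325 at q = 9

AVC = 71 - 14q + q^2 has its minimum ¥22 at q = 7; price ¥62 clears that bar, so the firm operates.
MC = 71 - 28q + 3q^2. Setting P = MC and taking the root on the rising branch gives q* = 9.
TR = 62·9 = 558. TC = 649 + 234 = 883. Profit = 558 − 883 = -¥325.
By producing, the firm covers all variable cost plus ¥324 of fixed cost; shutting down would lose the full ¥649.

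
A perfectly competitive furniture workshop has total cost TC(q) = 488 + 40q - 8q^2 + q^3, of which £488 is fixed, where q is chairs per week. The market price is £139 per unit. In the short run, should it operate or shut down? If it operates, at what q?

Variable cost is VC = 40q - 8q^2 + q^3, so AVC = VC/q = 40 - 8q + q^2 and MC = dTC/dq = 40 - 16q + 3q^2.
The AVC parabola has its vertex at q = 8/2 = 4, where AVC = 40 - 8·4 + 4^2 = £24.
P = £139 exceeds min AVC = £24, so the firm stays open.
Set P = MC: 139 = 40 - 16q + 3q^2 → -99 - 16q + 3q^2 = 0. The roots are q = -11/3 and q = 9; the profit-maximizing output is on the rising part of MC, so q* = 9.
Check: AVC at q = 9 is £49 ≤ P, so revenue covers variable cost.
Profit = P·q − TC = 139·9 − 929 = £322.

Produce at q = 9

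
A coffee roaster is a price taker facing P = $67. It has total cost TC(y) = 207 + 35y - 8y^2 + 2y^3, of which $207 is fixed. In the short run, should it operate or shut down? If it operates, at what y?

Strip out fixed cost: VC = 35y - 8y^2 + 2y^3. Then AVC = 35 - 8y + 2y^2 and MC = 35 - 16y + 6y^2.
AVC hits its minimum where MC = AVC, at y = 2, giving min AVC = 35 - 8·2 + 2·2^2 = $27.
Since P = $67 ≥ min AVC = $27, price covers variable cost and the firm should produce.
Solving P = MC: -32 - 16y + 6y^2 = 0 ⇒ y = -4/3 or 4. On the upward-sloping branch, y* = 4.
Check: AVC at y = 4 is $35 ≤ P, so revenue covers variable cost.
Profit = P·y − TC = 67·4 − 347 = -$79, a loss, but smaller than the $207 fixed cost the firm would lose by shutting down.

Produce at y = 4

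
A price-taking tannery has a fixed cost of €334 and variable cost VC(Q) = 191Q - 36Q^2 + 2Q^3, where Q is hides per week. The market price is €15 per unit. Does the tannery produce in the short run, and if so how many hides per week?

Strip out fixed cost: VC = 191Q - 36Q^2 + 2Q^3. Then AVC = 191 - 36Q + 2Q^2 and MC = 191 - 72Q + 6Q^2.
AVC is minimized where dAVC/dQ = -36 + 4Q = 0, at Q = 9; min AVC = 191 - 36·9 + 2·9^2 = €29.
Since P = €15 < min AVC = €29, price fails to cover variable cost at any output.
The firm minimizes its loss by shutting down and losing only its fixed cost of €334.

Shut down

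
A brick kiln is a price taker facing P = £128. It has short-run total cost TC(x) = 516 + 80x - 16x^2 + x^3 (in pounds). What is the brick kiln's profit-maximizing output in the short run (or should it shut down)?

From TC, MC = TC'(x) = 80 - 32x + 3x^2 and AVC = VC/x = 80 - 16x + x^2.
AVC is minimized where dAVC/dx = -16 + 2x = 0, at x = 8; min AVC = 80 - 16·8 + 8^2 = £16.
Since P = £128 ≥ min AVC = £16, price covers variable cost and the firm should produce.
Solving P = MC: -48 - 32x + 3x^2 = 0 ⇒ x = -4/3 or 12. On the upward-sloping branch, x* = 12.
Check: AVC at x = 12 is £32 ≤ P, so revenue covers variable cost.
Profit = P·x − TC = 128·12 − 900 = £636.

Produce at x = 12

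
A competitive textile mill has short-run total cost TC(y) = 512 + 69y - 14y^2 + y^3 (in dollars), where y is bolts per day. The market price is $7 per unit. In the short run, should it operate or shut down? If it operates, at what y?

Shut down

Strip out fixed cost: VC = 69y - 14y^2 + y^3. Then AVC = 69 - 14y + y^2 and MC = 69 - 28y + 3y^2.
AVC hits its minimum where MC = AVC, at y = 7, giving min AVC = 69 - 14·7 + 7^2 = $20.
P = $7 lies below min AVC = $20; no output level covers variable cost.
Shutting down limits the loss to fixed cost, $512.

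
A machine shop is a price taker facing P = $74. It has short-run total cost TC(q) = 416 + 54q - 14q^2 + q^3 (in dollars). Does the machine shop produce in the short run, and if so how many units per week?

Variable cost is VC = 54q - 14q^2 + q^3, so AVC = VC/q = 54 - 14q + q^2 and MC = dTC/dq = 54 - 28q + 3q^2.
AVC hits its minimum where MC = AVC, at q = 7, giving min AVC = 54 - 14·7 + 7^2 = $5.
Because $74 ≥ $5, revenue can cover variable cost; the firm operates.
Set P = MC: 74 = 54 - 28q + 3q^2 → -20 - 28q + 3q^2 = 0. The roots are q = -2/3 and q = 10; the profit-maximizing output is on the rising part of MC, so q* = 10.
Check: AVC at q = 10 is $14 ≤ P, so revenue covers variable cost.
Profit = P·q − TC = 74·10 − 556 = $184.

Produce at q = 10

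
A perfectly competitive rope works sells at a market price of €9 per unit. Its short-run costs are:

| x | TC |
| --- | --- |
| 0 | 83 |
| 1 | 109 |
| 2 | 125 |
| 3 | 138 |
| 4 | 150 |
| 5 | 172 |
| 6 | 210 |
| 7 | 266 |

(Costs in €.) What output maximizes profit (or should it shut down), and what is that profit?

x = 0 (shut down); profit = -€83

Compute π = P·x − TC at each output: x=0: -83; x=1: -100; x=2: -107; x=3: -111; x=4: -114; x=5: -127; x=6: -156; x=7: -203.
Profit is highest at x = 0. Equivalently, the lowest AVC in the table is 67/4 ≈ €16.75 at x = 4, and P = €9 falls below it — price never covers variable cost, so the firm shuts down and loses only its fixed cost.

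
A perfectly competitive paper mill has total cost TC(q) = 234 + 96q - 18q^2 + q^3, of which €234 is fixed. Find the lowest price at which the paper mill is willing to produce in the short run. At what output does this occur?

The firm shuts down when price falls below the minimum of average variable cost. AVC = VC/q = 96 - 18q + q^2.
dAVC/dq = -18 + 2q = 0 gives q = 9. min AVC = 96 - 18·9 + 9^2 = 15.
The firm shuts down for any P below €15.

€15 per unit, at q = 9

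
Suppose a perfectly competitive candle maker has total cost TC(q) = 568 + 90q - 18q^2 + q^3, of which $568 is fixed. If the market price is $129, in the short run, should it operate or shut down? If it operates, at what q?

Produce at q = 13

Strip out fixed cost: VC = 90q - 18q^2 + q^3. Then AVC = 90 - 18q + q^2 and MC = 90 - 36q + 3q^2.
AVC is minimized where dAVC/dq = -18 + 2q = 0, at q = 9; min AVC = 90 - 18·9 + 9^2 = $9.
Since P = $129 ≥ min AVC = $9, price covers variable cost and the firm should produce.
Set P = MC: 129 = 90 - 36q + 3q^2 → -39 - 36q + 3q^2 = 0. The roots are q = -1 and q = 13; the profit-maximizing output is on the rising part of MC, so q* = 13.
Check: AVC at q = 13 is $25 ≤ P, so revenue covers variable cost.
Profit = P·q − TC = 129·13 − 893 = $784.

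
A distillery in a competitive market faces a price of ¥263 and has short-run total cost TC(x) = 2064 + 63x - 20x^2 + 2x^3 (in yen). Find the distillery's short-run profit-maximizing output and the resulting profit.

AVC = 63 - 20x + 2x^2; min AVC = ¥13 at x = 5. Since P = ¥263 ≥ min AVC, the firm produces.
MC = 63 - 40x + 6x^2. Setting P = MC and taking the root on the rising branch gives x* = 10.
TR = 263·10 = 2630. TC = 2064 + 630 = 2694. Profit = 2630 − 2694 = -¥64.
Shutting down would mean losing the fixed cost of ¥2064, so operating at a loss of ¥64 is better by ¥2000.

Profit = -¥64 at x = 10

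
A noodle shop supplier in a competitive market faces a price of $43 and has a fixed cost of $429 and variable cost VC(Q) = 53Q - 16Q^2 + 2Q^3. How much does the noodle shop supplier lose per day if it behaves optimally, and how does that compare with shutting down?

AVC = 53 - 16Q + 2Q^2; min AVC = $21 at Q = 4. Since P = $43 ≥ min AVC, the firm produces.
With MC = 53 - 32Q + 6Q^2, P = MC on the upward-sloping part at Q* = 5.
TR = 43·5 = 215. TC = 429 + 115 = 544. Profit = 215 − 544 = -$329.
Shutting down would mean losing the fixed cost of $429, so operating at a loss of $329 is better by $100.

Profit = -$329 at Q = 5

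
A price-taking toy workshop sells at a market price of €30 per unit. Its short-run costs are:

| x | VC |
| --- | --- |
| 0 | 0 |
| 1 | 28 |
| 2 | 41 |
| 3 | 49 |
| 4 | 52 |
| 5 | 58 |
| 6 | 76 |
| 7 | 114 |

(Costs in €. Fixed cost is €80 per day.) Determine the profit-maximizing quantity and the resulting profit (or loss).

x = 6; profit = €24

Compute π = P·x − TC at each output: x=0: -80; x=1: -78; x=2: -61; x=3: -39; x=4: -12; x=5: 12; x=6: 24; x=7: 16.
Profit is maximized at x = 6. AVC there is 76/6 = €12.67 ≤ P, so producing beats shutting down (which would give -€80).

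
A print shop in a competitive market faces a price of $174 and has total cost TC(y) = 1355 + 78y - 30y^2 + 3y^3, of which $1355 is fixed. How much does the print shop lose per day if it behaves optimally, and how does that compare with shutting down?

Profit = -$203 at y = 8

AVC = 78 - 30y + 3y^2 has its minimum $3 at y = 5; price $174 clears that bar, so the firm operates.
MC = 78 - 60y + 9y^2. Setting P = MC and taking the root on the rising branch gives y* = 8.
TR = 174·8 = 1392. TC = 1355 + 240 = 1595. Profit = 1392 − 1595 = -$203.
Shutting down would mean losing the fixed cost of $1355, so operating at a loss of $203 is better by $1152.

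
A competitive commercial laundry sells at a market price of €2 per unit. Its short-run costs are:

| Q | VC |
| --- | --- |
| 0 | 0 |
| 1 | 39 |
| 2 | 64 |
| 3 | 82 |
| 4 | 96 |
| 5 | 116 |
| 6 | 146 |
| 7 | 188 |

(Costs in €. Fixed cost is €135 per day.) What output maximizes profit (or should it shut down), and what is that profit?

Profit at each row (π = 2Q − TC): Q=0: -135; Q=1: -172; Q=2: -195; Q=3: -211; Q=4: -223; Q=5: -241; Q=6: -269; Q=7: -309.
Profit is highest at Q = 0. Equivalently, the lowest AVC in the table is 116/5 ≈ €23.20 at Q = 5, and P = €2 falls below it — price never covers variable cost, so the firm shuts down and loses only its fixed cost.

Q = 0 (shut down); profit = -€135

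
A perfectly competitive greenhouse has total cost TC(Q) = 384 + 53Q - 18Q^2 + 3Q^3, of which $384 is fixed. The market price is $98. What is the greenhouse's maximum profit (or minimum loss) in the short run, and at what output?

AVC = 53 - 18Q + 3Q^2; min AVC = $26 at Q = 3. Since P = $98 ≥ min AVC, the firm produces.
With MC = 53 - 36Q + 9Q^2, P = MC on the upward-sloping part at Q* = 5.
TR = 98·5 = 490. TC = 384 + 190 = 574. Profit = 490 − 574 = -$84.
Shutting down would mean losing the fixed cost of $384, so operating at a loss of $84 is better by $300.

Profit = -$84 at Q = 5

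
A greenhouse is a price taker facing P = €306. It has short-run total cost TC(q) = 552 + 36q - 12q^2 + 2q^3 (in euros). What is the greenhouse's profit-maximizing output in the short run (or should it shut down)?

Produce at q = 9

From TC, MC = TC'(q) = 36 - 24q + 6q^2 and AVC = VC/q = 36 - 12q + 2q^2.
The AVC parabola has its vertex at q = 12/4 = 3, where AVC = 36 - 12·3 + 2·3^2 = €18.
Because €306 ≥ €18, revenue can cover variable cost; the firm operates.
Set P = MC: 306 = 36 - 24q + 6q^2 → -270 - 24q + 6q^2 = 0. The roots are q = -5 and q = 9; the profit-maximizing output is on the rising part of MC, so q* = 9.
Check: AVC at q = 9 is €90 ≤ P, so revenue covers variable cost.
Profit = P·q − TC = 306·9 − 1362 = €1392.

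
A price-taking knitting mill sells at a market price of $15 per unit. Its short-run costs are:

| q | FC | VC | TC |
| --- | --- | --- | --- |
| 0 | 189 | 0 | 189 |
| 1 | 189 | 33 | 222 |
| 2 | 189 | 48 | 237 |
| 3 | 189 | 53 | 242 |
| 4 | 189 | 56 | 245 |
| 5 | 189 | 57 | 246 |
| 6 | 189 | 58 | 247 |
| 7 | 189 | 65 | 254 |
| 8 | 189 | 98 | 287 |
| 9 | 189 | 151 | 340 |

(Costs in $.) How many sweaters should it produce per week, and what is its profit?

Tabulate TR − TC: q=0: -189; q=1: -207; q=2: -207; q=3: -197; q=4: -185; q=5: -171; q=6: -157; q=7: -149; q=8: -167; q=9: -205.
Profit is maximized at q = 7. AVC there is 65/7 = $9.29 ≤ P, so producing beats shutting down (which would give -$189).

q = 7; profit = -$149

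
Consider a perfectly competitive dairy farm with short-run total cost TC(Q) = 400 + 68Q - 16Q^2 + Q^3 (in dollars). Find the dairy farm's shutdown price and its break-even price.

AVC = 68 - 16Q + Q^2; minimized at Q = 8, giving min AVC = $4. That is the shutdown price.
ATC = 400/Q + 68 - 16Q + Q^2. Setting dATC/dQ = −400/Q^2 − 16 + 2Q = 0 gives Q = 10 (since 2·10^3 − 16·10^2 = 400).
min ATC = 400/10 + 68 − 16·10 + 10^2 = $48. That is the break-even price.
Between these two prices the firm operates at a loss; above $48 it earns a profit.

Shutdown price = $4; break-even price = $48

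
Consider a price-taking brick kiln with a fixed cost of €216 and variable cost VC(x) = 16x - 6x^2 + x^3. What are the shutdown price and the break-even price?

AVC = 16 - 6x + x^2; minimized at x = 3, giving min AVC = €7. That is the shutdown price.
ATC = 216/x + 16 - 6x + x^2. Setting dATC/dx = −216/x^2 − 6 + 2x = 0 gives x = 6 (since 2·6^3 − 6·6^2 = 216).
min ATC = 216/6 + 16 − 6·6 + 6^2 = €52. That is the break-even price.
For €7 ≤ P < €52 the firm produces at a loss; below €7 it shuts down.

Shutdown price = €7; break-even price = €52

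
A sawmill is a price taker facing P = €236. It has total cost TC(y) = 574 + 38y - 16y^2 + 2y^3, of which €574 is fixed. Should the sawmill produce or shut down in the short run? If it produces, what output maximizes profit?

From TC, MC = TC'(y) = 38 - 32y + 6y^2 and AVC = VC/y = 38 - 16y + 2y^2.
The AVC parabola has its vertex at y = 16/4 = 4, where AVC = 38 - 16·4 + 2·4^2 = €6.
Since P = €236 ≥ min AVC = €6, price covers variable cost and the firm should produce.
Solving P = MC: -198 - 32y + 6y^2 = 0 ⇒ y = -11/3 or 9. On the upward-sloping branch, y* = 9.
Check: AVC at y = 9 is €56 ≤ P, so revenue covers variable cost.
Profit = P·y − TC = 236·9 − 1078 = €1046.

Produce at y = 9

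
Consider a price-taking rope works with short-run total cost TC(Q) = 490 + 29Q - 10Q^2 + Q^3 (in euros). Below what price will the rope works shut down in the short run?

€4 per unit

Short-run supply begins at min AVC. From VC = 29Q - 10Q^2 + Q^3, AVC = 29 - 10Q + Q^2.
At the minimum of AVC, MC = AVC. MC = 29 - 20Q + 3Q^2; setting MC = AVC gives 2Q^2 - 10Q = 0, so Q = 5. min AVC = 4.
For P < €4 the firm produces nothing.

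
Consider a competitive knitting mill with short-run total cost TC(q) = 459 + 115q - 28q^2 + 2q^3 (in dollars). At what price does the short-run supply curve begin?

$17 per unit

The shutdown price is the minimum of AVC. VC = 115q - 28q^2 + 2q^3, so AVC = 115 - 28q + 2q^2.
At the minimum of AVC, MC = AVC. MC = 115 - 56q + 6q^2; setting MC = AVC gives 4q^2 - 28q = 0, so q = 7. min AVC = 17.
The firm shuts down for any P below $17.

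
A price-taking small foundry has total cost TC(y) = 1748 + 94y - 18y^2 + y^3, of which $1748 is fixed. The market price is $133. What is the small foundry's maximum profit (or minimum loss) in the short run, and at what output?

Profit = -$396 at y = 13

AVC = 94 - 18y + y^2; min AVC = $13 at y = 9. Since P = $133 ≥ min AVC, the firm produces.
MC = 94 - 36y + 3y^2. Setting P = MC and taking the root on the rising branch gives y* = 13.
TR = 133·13 = 1729. TC = 1748 + 377 = 2125. Profit = 1729 − 2125 = -$396.
Shutting down would mean losing the fixed cost of $1748, so operating at a loss of $396 is better by $1352.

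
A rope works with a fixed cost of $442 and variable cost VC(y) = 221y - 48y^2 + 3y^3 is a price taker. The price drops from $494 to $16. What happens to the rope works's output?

Output falls from 13 to 0 (the firm shuts down)

MC = 221 - 96y + 9y^2; the shutdown threshold is min AVC = $29 (at y = 8).
With P = $494 above the shutdown price, P = MC gives y = 13.
At P = $16 < min AVC = $29, price no longer covers variable cost at any output, so the firm shuts down: y = 0.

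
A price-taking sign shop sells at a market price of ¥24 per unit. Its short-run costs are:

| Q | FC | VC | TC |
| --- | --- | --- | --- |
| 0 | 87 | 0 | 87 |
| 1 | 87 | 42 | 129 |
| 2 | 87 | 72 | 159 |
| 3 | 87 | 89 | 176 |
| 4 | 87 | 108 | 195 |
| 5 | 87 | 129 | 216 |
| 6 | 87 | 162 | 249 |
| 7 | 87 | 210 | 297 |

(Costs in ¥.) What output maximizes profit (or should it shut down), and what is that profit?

Compute π = P·Q − TC at each output: Q=0: -87; Q=1: -105; Q=2: -111; Q=3: -104; Q=4: -99; Q=5: -96; Q=6: -105; Q=7: -129.
Profit is highest at Q = 0. Equivalently, the lowest AVC in the table is 129/5 ≈ ¥25.80 at Q = 5, and P = ¥24 falls below it — price never covers variable cost, so the firm shuts down and loses only its fixed cost.

Q = 0 (shut down); profit = -¥87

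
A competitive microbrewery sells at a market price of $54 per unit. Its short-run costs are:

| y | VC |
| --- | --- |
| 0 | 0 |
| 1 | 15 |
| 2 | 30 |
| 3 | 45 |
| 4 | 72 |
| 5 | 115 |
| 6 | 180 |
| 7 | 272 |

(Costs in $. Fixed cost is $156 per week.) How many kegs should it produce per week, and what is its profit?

y = 5; profit = -$1

Compute π = P·y − TC at each output: y=0: -156; y=1: -117; y=2: -78; y=3: -39; y=4: -12; y=5: -1; y=6: -12; y=7: -50.
Profit is maximized at y = 5. AVC there is 115/5 = $23 ≤ P, so producing beats shutting down (which would give -$156).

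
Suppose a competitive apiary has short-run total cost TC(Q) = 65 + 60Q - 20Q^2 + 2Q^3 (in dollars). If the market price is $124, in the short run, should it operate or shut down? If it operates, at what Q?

Produce at Q = 8

From TC, MC = TC'(Q) = 60 - 40Q + 6Q^2 and AVC = VC/Q = 60 - 20Q + 2Q^2.
AVC is minimized where dAVC/dQ = -20 + 4Q = 0, at Q = 5; min AVC = 60 - 20·5 + 2·5^2 = $10.
P = $124 exceeds min AVC = $10, so the firm stays open.
Solving P = MC: -64 - 40Q + 6Q^2 = 0 ⇒ Q = -4/3 or 8. On the upward-sloping branch, Q* = 8.
Check: AVC at Q = 8 is $28 ≤ P, so revenue covers variable cost.
Profit = P·Q − TC = 124·8 − 289 = $703.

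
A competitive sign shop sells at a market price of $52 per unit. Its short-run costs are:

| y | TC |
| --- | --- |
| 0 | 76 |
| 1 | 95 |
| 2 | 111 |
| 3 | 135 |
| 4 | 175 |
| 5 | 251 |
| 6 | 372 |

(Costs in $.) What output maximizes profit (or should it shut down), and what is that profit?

Tabulate TR − TC: y=0: -76; y=1: -43; y=2: -7; y=3: 21; y=4: 33; y=5: 9; y=6: -60.
Profit is maximized at y = 4. AVC there is 99/4 = $24.75 ≤ P, so producing beats shutting down (which would give -$76).

y = 4; profit = $33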